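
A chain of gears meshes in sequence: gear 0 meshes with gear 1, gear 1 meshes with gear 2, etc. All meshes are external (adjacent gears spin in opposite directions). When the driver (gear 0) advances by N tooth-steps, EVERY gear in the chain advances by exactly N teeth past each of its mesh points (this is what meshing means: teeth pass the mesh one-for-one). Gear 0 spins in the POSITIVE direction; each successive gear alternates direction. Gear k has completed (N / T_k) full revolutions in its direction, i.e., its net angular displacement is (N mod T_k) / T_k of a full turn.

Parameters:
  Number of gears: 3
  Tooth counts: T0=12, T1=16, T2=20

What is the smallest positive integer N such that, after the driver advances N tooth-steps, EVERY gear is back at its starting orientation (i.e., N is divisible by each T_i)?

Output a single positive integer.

Gear k returns to start when N is a multiple of T_k.
All gears at start simultaneously when N is a common multiple of [12, 16, 20]; the smallest such N is lcm(12, 16, 20).
Start: lcm = T0 = 12
Fold in T1=16: gcd(12, 16) = 4; lcm(12, 16) = 12 * 16 / 4 = 192 / 4 = 48
Fold in T2=20: gcd(48, 20) = 4; lcm(48, 20) = 48 * 20 / 4 = 960 / 4 = 240
Full cycle length = 240

Answer: 240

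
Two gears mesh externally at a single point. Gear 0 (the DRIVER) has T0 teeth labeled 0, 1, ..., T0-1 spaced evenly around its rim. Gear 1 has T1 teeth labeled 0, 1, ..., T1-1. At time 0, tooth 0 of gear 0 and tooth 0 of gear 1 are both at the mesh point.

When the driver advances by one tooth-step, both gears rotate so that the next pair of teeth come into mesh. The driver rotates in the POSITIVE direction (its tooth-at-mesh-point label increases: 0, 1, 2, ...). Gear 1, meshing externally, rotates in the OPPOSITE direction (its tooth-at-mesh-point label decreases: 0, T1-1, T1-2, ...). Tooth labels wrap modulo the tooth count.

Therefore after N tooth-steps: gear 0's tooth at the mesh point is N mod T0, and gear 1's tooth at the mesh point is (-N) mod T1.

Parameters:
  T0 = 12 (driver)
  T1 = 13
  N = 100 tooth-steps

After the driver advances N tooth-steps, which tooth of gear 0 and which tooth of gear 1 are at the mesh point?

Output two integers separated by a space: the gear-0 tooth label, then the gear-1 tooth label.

Gear 0 (driver, T0=12): tooth at mesh = N mod T0
  100 = 8 * 12 + 4, so 100 mod 12 = 4
  gear 0 tooth = 4
Gear 1 (driven, T1=13): tooth at mesh = (-N) mod T1
  100 = 7 * 13 + 9, so 100 mod 13 = 9
  (-100) mod 13 = (-9) mod 13 = 13 - 9 = 4
Mesh after 100 steps: gear-0 tooth 4 meets gear-1 tooth 4

Answer: 4 4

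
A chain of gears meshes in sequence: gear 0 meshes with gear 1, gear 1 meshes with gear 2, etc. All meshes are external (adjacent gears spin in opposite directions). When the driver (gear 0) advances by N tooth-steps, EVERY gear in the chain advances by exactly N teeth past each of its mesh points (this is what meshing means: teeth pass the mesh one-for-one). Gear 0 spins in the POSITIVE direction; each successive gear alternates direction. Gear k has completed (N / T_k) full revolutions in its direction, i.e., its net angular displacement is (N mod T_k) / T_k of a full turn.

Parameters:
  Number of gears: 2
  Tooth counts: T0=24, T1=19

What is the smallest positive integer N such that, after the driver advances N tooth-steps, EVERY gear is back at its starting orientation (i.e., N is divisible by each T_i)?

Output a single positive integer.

Gear k returns to start when N is a multiple of T_k.
All gears at start simultaneously when N is a common multiple of [24, 19]; the smallest such N is lcm(24, 19).
Start: lcm = T0 = 24
Fold in T1=19: gcd(24, 19) = 1; lcm(24, 19) = 24 * 19 / 1 = 456 / 1 = 456
Full cycle length = 456

Answer: 456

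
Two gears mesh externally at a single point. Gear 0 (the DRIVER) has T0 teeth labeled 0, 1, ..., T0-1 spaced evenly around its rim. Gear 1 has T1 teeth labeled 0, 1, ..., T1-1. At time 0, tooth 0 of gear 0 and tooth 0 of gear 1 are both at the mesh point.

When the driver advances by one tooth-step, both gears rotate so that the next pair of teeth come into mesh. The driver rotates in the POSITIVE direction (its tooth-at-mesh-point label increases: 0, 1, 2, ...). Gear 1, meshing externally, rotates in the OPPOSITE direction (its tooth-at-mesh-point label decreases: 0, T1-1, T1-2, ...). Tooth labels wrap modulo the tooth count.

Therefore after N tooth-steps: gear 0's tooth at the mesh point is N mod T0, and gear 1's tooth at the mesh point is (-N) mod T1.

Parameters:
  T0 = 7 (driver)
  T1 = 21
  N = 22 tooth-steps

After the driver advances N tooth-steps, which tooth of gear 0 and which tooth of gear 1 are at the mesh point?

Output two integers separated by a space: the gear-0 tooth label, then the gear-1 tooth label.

Answer: 1 20

Derivation:
Gear 0 (driver, T0=7): tooth at mesh = N mod T0
  22 = 3 * 7 + 1, so 22 mod 7 = 1
  gear 0 tooth = 1
Gear 1 (driven, T1=21): tooth at mesh = (-N) mod T1
  22 = 1 * 21 + 1, so 22 mod 21 = 1
  (-22) mod 21 = (-1) mod 21 = 21 - 1 = 20
Mesh after 22 steps: gear-0 tooth 1 meets gear-1 tooth 20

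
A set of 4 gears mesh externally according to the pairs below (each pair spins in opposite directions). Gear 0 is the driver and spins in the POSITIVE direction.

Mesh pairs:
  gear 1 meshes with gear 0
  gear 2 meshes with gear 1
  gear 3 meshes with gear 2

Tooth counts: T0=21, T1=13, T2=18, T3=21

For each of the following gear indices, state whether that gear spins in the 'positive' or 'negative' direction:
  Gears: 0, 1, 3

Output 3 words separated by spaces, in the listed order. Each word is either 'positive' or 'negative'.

Answer: positive negative negative

Derivation:
Gear 0 (driver): positive (depth 0)
  gear 1: meshes with gear 0 -> depth 1 -> negative (opposite of gear 0)
  gear 2: meshes with gear 1 -> depth 2 -> positive (opposite of gear 1)
  gear 3: meshes with gear 2 -> depth 3 -> negative (opposite of gear 2)
Queried indices 0, 1, 3 -> positive, negative, negative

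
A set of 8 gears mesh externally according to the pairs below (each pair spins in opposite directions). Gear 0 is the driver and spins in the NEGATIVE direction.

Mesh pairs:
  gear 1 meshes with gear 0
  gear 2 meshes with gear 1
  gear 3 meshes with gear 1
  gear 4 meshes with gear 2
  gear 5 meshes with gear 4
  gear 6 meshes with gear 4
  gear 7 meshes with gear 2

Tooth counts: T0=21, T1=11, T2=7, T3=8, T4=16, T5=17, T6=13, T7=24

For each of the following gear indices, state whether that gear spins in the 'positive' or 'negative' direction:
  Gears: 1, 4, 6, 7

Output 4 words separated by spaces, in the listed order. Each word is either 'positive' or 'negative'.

Gear 0 (driver): negative (depth 0)
  gear 1: meshes with gear 0 -> depth 1 -> positive (opposite of gear 0)
  gear 2: meshes with gear 1 -> depth 2 -> negative (opposite of gear 1)
  gear 3: meshes with gear 1 -> depth 2 -> negative (opposite of gear 1)
  gear 4: meshes with gear 2 -> depth 3 -> positive (opposite of gear 2)
  gear 5: meshes with gear 4 -> depth 4 -> negative (opposite of gear 4)
  gear 6: meshes with gear 4 -> depth 4 -> negative (opposite of gear 4)
  gear 7: meshes with gear 2 -> depth 3 -> positive (opposite of gear 2)
Queried indices 1, 4, 6, 7 -> positive, positive, negative, positive

Answer: positive positive negative positive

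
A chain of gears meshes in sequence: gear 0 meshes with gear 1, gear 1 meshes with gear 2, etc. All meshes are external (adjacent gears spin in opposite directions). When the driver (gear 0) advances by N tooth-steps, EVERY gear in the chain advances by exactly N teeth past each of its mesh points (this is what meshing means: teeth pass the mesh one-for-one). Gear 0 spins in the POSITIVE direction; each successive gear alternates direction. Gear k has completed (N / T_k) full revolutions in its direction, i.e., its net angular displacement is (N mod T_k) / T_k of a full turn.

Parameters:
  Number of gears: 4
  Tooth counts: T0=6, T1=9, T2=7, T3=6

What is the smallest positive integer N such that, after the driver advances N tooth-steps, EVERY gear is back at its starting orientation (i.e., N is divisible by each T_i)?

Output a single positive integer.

Gear k returns to start when N is a multiple of T_k.
All gears at start simultaneously when N is a common multiple of [6, 9, 7, 6]; the smallest such N is lcm(6, 9, 7, 6).
Start: lcm = T0 = 6
Fold in T1=9: gcd(6, 9) = 3; lcm(6, 9) = 6 * 9 / 3 = 54 / 3 = 18
Fold in T2=7: gcd(18, 7) = 1; lcm(18, 7) = 18 * 7 / 1 = 126 / 1 = 126
Fold in T3=6: gcd(126, 6) = 6; lcm(126, 6) = 126 * 6 / 6 = 756 / 6 = 126
Full cycle length = 126

Answer: 126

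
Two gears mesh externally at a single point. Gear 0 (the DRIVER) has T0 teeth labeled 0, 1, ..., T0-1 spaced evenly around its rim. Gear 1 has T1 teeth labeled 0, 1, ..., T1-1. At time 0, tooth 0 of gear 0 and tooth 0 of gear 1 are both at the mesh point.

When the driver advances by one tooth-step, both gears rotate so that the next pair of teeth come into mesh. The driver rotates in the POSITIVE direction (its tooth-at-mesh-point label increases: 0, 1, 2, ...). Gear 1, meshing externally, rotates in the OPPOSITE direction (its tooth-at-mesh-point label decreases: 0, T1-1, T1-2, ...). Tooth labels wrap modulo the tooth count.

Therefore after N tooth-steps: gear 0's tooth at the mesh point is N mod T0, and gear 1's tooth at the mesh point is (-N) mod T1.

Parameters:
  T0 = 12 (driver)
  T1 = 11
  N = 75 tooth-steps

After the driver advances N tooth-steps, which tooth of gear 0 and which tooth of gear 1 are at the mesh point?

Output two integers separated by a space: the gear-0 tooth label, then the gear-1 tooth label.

Gear 0 (driver, T0=12): tooth at mesh = N mod T0
  75 = 6 * 12 + 3, so 75 mod 12 = 3
  gear 0 tooth = 3
Gear 1 (driven, T1=11): tooth at mesh = (-N) mod T1
  75 = 6 * 11 + 9, so 75 mod 11 = 9
  (-75) mod 11 = (-9) mod 11 = 11 - 9 = 2
Mesh after 75 steps: gear-0 tooth 3 meets gear-1 tooth 2

Answer: 3 2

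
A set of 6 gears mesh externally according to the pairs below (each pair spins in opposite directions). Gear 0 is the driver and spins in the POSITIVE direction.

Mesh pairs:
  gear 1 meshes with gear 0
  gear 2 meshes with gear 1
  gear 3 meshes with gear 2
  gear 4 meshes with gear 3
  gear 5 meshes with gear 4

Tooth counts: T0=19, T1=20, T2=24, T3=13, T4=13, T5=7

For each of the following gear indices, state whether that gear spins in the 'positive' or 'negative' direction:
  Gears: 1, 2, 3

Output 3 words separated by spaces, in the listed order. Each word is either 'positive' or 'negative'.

Gear 0 (driver): positive (depth 0)
  gear 1: meshes with gear 0 -> depth 1 -> negative (opposite of gear 0)
  gear 2: meshes with gear 1 -> depth 2 -> positive (opposite of gear 1)
  gear 3: meshes with gear 2 -> depth 3 -> negative (opposite of gear 2)
  gear 4: meshes with gear 3 -> depth 4 -> positive (opposite of gear 3)
  gear 5: meshes with gear 4 -> depth 5 -> negative (opposite of gear 4)
Queried indices 1, 2, 3 -> negative, positive, negative

Answer: negative positive negative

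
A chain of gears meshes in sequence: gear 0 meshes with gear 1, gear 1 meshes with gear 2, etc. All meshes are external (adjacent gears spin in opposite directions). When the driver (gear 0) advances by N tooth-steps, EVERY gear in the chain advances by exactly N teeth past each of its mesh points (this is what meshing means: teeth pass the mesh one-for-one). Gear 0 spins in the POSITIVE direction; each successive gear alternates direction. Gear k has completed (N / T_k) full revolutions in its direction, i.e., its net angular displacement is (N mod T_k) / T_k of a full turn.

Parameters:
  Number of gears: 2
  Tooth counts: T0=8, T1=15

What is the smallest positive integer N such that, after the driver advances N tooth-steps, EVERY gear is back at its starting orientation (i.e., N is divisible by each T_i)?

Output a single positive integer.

Answer: 120

Derivation:
Gear k returns to start when N is a multiple of T_k.
All gears at start simultaneously when N is a common multiple of [8, 15]; the smallest such N is lcm(8, 15).
Start: lcm = T0 = 8
Fold in T1=15: gcd(8, 15) = 1; lcm(8, 15) = 8 * 15 / 1 = 120 / 1 = 120
Full cycle length = 120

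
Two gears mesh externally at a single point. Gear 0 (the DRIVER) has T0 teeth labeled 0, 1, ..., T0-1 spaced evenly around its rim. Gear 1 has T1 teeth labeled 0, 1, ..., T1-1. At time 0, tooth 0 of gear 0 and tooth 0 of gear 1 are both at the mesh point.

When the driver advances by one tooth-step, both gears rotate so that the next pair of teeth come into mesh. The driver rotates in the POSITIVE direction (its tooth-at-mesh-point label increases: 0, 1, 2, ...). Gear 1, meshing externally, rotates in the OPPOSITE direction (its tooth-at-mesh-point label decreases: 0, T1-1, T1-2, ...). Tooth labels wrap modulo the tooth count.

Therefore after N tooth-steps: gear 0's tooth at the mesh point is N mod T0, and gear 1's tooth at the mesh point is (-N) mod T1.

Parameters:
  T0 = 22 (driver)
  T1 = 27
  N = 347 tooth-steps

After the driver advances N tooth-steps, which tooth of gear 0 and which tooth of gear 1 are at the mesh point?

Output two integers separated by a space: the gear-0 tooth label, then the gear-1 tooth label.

Answer: 17 4

Derivation:
Gear 0 (driver, T0=22): tooth at mesh = N mod T0
  347 = 15 * 22 + 17, so 347 mod 22 = 17
  gear 0 tooth = 17
Gear 1 (driven, T1=27): tooth at mesh = (-N) mod T1
  347 = 12 * 27 + 23, so 347 mod 27 = 23
  (-347) mod 27 = (-23) mod 27 = 27 - 23 = 4
Mesh after 347 steps: gear-0 tooth 17 meets gear-1 tooth 4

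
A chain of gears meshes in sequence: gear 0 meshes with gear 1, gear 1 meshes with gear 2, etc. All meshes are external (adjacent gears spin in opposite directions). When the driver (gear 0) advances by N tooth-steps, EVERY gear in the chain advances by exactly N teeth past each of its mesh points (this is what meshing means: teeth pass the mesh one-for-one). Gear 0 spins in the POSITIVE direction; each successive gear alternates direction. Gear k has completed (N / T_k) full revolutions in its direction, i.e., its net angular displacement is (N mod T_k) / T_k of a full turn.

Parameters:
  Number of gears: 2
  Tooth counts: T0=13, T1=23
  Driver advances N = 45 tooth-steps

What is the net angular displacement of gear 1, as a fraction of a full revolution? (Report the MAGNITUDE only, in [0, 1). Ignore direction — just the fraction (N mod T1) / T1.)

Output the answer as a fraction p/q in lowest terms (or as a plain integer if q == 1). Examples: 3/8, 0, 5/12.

Answer: 22/23

Derivation:
Chain of 2 gears, tooth counts: [13, 23]
  gear 0: T0=13, direction=positive, advance = 45 mod 13 = 6 teeth = 6/13 turn
  gear 1: T1=23, direction=negative, advance = 45 mod 23 = 22 teeth = 22/23 turn
Gear 1: 45 mod 23 = 22
Fraction = 22 / 23 = 22/23 (gcd(22,23)=1) = 22/23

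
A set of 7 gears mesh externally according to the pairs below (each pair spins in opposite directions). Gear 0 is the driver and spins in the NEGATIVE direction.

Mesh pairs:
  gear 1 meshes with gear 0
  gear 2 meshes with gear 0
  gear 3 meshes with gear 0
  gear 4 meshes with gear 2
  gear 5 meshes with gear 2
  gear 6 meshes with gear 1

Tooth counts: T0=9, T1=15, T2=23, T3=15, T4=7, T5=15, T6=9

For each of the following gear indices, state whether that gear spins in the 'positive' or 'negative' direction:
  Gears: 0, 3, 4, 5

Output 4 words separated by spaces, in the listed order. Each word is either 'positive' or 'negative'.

Gear 0 (driver): negative (depth 0)
  gear 1: meshes with gear 0 -> depth 1 -> positive (opposite of gear 0)
  gear 2: meshes with gear 0 -> depth 1 -> positive (opposite of gear 0)
  gear 3: meshes with gear 0 -> depth 1 -> positive (opposite of gear 0)
  gear 4: meshes with gear 2 -> depth 2 -> negative (opposite of gear 2)
  gear 5: meshes with gear 2 -> depth 2 -> negative (opposite of gear 2)
  gear 6: meshes with gear 1 -> depth 2 -> negative (opposite of gear 1)
Queried indices 0, 3, 4, 5 -> negative, positive, negative, negative

Answer: negative positive negative negative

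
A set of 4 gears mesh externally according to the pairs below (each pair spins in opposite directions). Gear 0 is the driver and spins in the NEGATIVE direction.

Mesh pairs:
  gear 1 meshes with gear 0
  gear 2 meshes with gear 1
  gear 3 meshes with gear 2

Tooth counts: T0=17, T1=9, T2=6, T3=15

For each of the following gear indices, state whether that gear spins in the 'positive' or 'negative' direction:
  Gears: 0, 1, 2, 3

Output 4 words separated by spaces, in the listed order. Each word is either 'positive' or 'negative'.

Gear 0 (driver): negative (depth 0)
  gear 1: meshes with gear 0 -> depth 1 -> positive (opposite of gear 0)
  gear 2: meshes with gear 1 -> depth 2 -> negative (opposite of gear 1)
  gear 3: meshes with gear 2 -> depth 3 -> positive (opposite of gear 2)
Queried indices 0, 1, 2, 3 -> negative, positive, negative, positive

Answer: negative positive negative positive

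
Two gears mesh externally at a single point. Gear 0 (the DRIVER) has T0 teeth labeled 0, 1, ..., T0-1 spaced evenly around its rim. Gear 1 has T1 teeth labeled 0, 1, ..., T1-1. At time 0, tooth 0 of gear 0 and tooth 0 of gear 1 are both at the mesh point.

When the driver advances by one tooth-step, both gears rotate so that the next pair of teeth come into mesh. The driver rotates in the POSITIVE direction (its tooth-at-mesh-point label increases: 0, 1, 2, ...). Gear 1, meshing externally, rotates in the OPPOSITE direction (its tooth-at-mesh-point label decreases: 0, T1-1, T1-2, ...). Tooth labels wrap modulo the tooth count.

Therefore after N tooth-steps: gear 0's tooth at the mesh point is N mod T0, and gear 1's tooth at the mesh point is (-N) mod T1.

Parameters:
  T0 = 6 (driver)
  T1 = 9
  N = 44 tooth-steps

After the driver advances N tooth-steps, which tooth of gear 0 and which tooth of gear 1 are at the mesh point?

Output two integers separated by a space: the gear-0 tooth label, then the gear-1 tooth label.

Gear 0 (driver, T0=6): tooth at mesh = N mod T0
  44 = 7 * 6 + 2, so 44 mod 6 = 2
  gear 0 tooth = 2
Gear 1 (driven, T1=9): tooth at mesh = (-N) mod T1
  44 = 4 * 9 + 8, so 44 mod 9 = 8
  (-44) mod 9 = (-8) mod 9 = 9 - 8 = 1
Mesh after 44 steps: gear-0 tooth 2 meets gear-1 tooth 1

Answer: 2 1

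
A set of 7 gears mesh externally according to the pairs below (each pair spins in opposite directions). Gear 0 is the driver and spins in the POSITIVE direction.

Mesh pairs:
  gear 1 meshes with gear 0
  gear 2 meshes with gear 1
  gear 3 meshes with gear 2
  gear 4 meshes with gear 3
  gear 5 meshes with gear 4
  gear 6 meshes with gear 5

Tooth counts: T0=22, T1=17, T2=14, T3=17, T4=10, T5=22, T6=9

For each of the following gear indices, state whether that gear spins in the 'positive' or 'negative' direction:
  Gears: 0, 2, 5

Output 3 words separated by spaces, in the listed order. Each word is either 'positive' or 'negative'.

Answer: positive positive negative

Derivation:
Gear 0 (driver): positive (depth 0)
  gear 1: meshes with gear 0 -> depth 1 -> negative (opposite of gear 0)
  gear 2: meshes with gear 1 -> depth 2 -> positive (opposite of gear 1)
  gear 3: meshes with gear 2 -> depth 3 -> negative (opposite of gear 2)
  gear 4: meshes with gear 3 -> depth 4 -> positive (opposite of gear 3)
  gear 5: meshes with gear 4 -> depth 5 -> negative (opposite of gear 4)
  gear 6: meshes with gear 5 -> depth 6 -> positive (opposite of gear 5)
Queried indices 0, 2, 5 -> positive, positive, negative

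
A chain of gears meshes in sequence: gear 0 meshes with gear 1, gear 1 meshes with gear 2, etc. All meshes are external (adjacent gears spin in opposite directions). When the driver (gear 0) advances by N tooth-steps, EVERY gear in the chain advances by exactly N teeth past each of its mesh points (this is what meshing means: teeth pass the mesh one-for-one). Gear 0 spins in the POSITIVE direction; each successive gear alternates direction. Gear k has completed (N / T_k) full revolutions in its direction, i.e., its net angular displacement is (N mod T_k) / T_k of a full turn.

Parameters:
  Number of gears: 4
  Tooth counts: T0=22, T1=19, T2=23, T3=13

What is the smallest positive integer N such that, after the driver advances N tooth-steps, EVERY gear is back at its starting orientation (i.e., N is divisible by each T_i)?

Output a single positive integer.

Gear k returns to start when N is a multiple of T_k.
All gears at start simultaneously when N is a common multiple of [22, 19, 23, 13]; the smallest such N is lcm(22, 19, 23, 13).
Start: lcm = T0 = 22
Fold in T1=19: gcd(22, 19) = 1; lcm(22, 19) = 22 * 19 / 1 = 418 / 1 = 418
Fold in T2=23: gcd(418, 23) = 1; lcm(418, 23) = 418 * 23 / 1 = 9614 / 1 = 9614
Fold in T3=13: gcd(9614, 13) = 1; lcm(9614, 13) = 9614 * 13 / 1 = 124982 / 1 = 124982
Full cycle length = 124982

Answer: 124982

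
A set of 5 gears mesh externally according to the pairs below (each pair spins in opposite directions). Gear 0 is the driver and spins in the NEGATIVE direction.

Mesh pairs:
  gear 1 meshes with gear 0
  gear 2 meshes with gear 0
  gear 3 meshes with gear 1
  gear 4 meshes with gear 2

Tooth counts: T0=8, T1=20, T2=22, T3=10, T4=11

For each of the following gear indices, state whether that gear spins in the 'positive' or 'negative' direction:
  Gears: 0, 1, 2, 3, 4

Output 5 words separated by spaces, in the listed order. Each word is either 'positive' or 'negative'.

Answer: negative positive positive negative negative

Derivation:
Gear 0 (driver): negative (depth 0)
  gear 1: meshes with gear 0 -> depth 1 -> positive (opposite of gear 0)
  gear 2: meshes with gear 0 -> depth 1 -> positive (opposite of gear 0)
  gear 3: meshes with gear 1 -> depth 2 -> negative (opposite of gear 1)
  gear 4: meshes with gear 2 -> depth 2 -> negative (opposite of gear 2)
Queried indices 0, 1, 2, 3, 4 -> negative, positive, positive, negative, negative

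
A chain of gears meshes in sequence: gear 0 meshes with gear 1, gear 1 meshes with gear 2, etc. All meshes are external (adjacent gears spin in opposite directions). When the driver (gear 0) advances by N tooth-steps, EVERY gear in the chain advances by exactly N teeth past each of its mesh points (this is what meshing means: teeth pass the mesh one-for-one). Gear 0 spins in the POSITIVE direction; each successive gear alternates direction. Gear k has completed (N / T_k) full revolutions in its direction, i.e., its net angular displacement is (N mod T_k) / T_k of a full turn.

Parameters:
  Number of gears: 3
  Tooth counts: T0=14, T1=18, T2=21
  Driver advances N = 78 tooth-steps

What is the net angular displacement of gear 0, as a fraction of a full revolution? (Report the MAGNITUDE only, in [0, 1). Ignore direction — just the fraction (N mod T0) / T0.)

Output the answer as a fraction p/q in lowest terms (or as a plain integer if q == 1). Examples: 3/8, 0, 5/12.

Answer: 4/7

Derivation:
Chain of 3 gears, tooth counts: [14, 18, 21]
  gear 0: T0=14, direction=positive, advance = 78 mod 14 = 8 teeth = 8/14 turn
  gear 1: T1=18, direction=negative, advance = 78 mod 18 = 6 teeth = 6/18 turn
  gear 2: T2=21, direction=positive, advance = 78 mod 21 = 15 teeth = 15/21 turn
Gear 0: 78 mod 14 = 8
Fraction = 8 / 14 = 4/7 (gcd(8,14)=2) = 4/7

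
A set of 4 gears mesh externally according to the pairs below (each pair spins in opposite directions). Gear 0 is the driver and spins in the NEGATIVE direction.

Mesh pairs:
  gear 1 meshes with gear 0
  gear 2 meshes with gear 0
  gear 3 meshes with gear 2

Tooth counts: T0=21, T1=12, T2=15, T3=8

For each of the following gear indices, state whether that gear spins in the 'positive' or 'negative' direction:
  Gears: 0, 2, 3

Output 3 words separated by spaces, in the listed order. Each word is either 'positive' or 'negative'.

Gear 0 (driver): negative (depth 0)
  gear 1: meshes with gear 0 -> depth 1 -> positive (opposite of gear 0)
  gear 2: meshes with gear 0 -> depth 1 -> positive (opposite of gear 0)
  gear 3: meshes with gear 2 -> depth 2 -> negative (opposite of gear 2)
Queried indices 0, 2, 3 -> negative, positive, negative

Answer: negative positive negative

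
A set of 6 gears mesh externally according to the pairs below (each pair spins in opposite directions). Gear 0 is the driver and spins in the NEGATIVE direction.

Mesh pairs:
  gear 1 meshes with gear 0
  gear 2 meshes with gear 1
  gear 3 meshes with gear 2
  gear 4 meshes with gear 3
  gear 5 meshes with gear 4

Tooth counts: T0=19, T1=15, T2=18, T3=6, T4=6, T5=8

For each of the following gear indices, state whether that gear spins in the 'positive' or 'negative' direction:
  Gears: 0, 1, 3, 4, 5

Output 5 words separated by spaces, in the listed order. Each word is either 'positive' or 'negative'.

Gear 0 (driver): negative (depth 0)
  gear 1: meshes with gear 0 -> depth 1 -> positive (opposite of gear 0)
  gear 2: meshes with gear 1 -> depth 2 -> negative (opposite of gear 1)
  gear 3: meshes with gear 2 -> depth 3 -> positive (opposite of gear 2)
  gear 4: meshes with gear 3 -> depth 4 -> negative (opposite of gear 3)
  gear 5: meshes with gear 4 -> depth 5 -> positive (opposite of gear 4)
Queried indices 0, 1, 3, 4, 5 -> negative, positive, positive, negative, positive

Answer: negative positive positive negative positive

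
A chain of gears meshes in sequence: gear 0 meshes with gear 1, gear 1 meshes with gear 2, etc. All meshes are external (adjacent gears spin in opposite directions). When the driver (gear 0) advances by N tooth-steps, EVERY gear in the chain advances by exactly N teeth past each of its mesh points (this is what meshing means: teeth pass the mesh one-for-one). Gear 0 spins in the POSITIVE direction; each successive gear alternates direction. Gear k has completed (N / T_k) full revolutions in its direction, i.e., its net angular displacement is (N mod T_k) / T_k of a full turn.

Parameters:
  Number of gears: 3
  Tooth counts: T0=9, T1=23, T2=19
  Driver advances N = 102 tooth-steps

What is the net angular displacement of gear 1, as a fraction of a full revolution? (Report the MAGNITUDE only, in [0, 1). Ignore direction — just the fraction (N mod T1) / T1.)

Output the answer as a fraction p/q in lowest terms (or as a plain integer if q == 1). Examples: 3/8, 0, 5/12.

Chain of 3 gears, tooth counts: [9, 23, 19]
  gear 0: T0=9, direction=positive, advance = 102 mod 9 = 3 teeth = 3/9 turn
  gear 1: T1=23, direction=negative, advance = 102 mod 23 = 10 teeth = 10/23 turn
  gear 2: T2=19, direction=positive, advance = 102 mod 19 = 7 teeth = 7/19 turn
Gear 1: 102 mod 23 = 10
Fraction = 10 / 23 = 10/23 (gcd(10,23)=1) = 10/23

Answer: 10/23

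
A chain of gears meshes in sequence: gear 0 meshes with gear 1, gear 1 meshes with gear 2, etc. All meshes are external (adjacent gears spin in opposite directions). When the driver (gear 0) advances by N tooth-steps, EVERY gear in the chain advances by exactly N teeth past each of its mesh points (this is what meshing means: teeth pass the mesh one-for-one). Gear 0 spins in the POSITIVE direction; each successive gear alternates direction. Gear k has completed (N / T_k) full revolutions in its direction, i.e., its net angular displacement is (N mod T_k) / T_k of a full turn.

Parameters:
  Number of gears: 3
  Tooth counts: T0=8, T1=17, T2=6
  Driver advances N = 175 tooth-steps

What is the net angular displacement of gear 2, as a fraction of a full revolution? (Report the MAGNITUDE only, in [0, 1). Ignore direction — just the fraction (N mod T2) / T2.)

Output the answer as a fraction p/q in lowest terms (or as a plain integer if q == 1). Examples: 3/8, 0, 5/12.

Chain of 3 gears, tooth counts: [8, 17, 6]
  gear 0: T0=8, direction=positive, advance = 175 mod 8 = 7 teeth = 7/8 turn
  gear 1: T1=17, direction=negative, advance = 175 mod 17 = 5 teeth = 5/17 turn
  gear 2: T2=6, direction=positive, advance = 175 mod 6 = 1 teeth = 1/6 turn
Gear 2: 175 mod 6 = 1
Fraction = 1 / 6 = 1/6 (gcd(1,6)=1) = 1/6

Answer: 1/6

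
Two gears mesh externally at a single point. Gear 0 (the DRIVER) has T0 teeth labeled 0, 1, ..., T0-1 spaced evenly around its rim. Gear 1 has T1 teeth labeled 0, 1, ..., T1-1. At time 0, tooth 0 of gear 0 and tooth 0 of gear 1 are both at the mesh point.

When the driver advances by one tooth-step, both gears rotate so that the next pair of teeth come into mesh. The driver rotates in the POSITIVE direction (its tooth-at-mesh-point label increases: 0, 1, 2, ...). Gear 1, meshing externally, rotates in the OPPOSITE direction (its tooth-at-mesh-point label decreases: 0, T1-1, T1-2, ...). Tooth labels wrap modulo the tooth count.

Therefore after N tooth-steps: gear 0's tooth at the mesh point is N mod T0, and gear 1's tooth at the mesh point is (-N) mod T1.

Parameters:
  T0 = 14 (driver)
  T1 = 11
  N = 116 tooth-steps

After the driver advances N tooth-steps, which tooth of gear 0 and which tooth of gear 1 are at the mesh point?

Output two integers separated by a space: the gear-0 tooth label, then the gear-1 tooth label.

Answer: 4 5

Derivation:
Gear 0 (driver, T0=14): tooth at mesh = N mod T0
  116 = 8 * 14 + 4, so 116 mod 14 = 4
  gear 0 tooth = 4
Gear 1 (driven, T1=11): tooth at mesh = (-N) mod T1
  116 = 10 * 11 + 6, so 116 mod 11 = 6
  (-116) mod 11 = (-6) mod 11 = 11 - 6 = 5
Mesh after 116 steps: gear-0 tooth 4 meets gear-1 tooth 5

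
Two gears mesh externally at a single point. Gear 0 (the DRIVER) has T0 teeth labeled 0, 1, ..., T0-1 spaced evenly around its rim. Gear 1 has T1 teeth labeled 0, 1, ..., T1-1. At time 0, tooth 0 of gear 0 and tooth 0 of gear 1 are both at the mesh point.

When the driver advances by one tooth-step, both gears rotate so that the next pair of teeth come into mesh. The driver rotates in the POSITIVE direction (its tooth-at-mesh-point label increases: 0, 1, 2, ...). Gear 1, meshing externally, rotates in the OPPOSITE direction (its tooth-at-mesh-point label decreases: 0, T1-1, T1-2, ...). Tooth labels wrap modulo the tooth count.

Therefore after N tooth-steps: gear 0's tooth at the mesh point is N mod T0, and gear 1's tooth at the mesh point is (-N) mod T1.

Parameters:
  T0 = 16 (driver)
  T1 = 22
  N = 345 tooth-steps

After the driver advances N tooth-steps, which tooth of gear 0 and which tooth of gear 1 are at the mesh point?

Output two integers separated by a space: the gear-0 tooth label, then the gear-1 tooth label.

Gear 0 (driver, T0=16): tooth at mesh = N mod T0
  345 = 21 * 16 + 9, so 345 mod 16 = 9
  gear 0 tooth = 9
Gear 1 (driven, T1=22): tooth at mesh = (-N) mod T1
  345 = 15 * 22 + 15, so 345 mod 22 = 15
  (-345) mod 22 = (-15) mod 22 = 22 - 15 = 7
Mesh after 345 steps: gear-0 tooth 9 meets gear-1 tooth 7

Answer: 9 7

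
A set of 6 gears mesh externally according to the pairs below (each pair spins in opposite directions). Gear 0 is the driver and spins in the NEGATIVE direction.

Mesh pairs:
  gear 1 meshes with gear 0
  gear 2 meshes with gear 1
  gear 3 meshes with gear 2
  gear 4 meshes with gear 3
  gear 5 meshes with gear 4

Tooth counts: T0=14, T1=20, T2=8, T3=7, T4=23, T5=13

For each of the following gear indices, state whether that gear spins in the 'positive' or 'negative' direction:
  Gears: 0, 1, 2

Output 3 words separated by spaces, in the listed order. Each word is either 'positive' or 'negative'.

Answer: negative positive negative

Derivation:
Gear 0 (driver): negative (depth 0)
  gear 1: meshes with gear 0 -> depth 1 -> positive (opposite of gear 0)
  gear 2: meshes with gear 1 -> depth 2 -> negative (opposite of gear 1)
  gear 3: meshes with gear 2 -> depth 3 -> positive (opposite of gear 2)
  gear 4: meshes with gear 3 -> depth 4 -> negative (opposite of gear 3)
  gear 5: meshes with gear 4 -> depth 5 -> positive (opposite of gear 4)
Queried indices 0, 1, 2 -> negative, positive, negative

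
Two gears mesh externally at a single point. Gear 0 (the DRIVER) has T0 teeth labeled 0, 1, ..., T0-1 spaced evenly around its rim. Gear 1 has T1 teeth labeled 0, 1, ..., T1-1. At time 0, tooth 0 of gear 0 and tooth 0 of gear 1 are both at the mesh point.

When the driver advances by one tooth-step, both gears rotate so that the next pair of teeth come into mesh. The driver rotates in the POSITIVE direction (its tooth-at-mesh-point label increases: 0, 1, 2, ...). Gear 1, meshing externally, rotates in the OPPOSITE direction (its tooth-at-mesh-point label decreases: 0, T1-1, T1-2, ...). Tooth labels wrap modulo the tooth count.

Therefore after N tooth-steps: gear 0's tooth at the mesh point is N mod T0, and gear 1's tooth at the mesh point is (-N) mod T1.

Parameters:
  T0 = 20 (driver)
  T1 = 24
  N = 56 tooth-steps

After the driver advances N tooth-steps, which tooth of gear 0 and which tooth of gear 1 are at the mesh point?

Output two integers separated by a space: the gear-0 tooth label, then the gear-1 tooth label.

Answer: 16 16

Derivation:
Gear 0 (driver, T0=20): tooth at mesh = N mod T0
  56 = 2 * 20 + 16, so 56 mod 20 = 16
  gear 0 tooth = 16
Gear 1 (driven, T1=24): tooth at mesh = (-N) mod T1
  56 = 2 * 24 + 8, so 56 mod 24 = 8
  (-56) mod 24 = (-8) mod 24 = 24 - 8 = 16
Mesh after 56 steps: gear-0 tooth 16 meets gear-1 tooth 16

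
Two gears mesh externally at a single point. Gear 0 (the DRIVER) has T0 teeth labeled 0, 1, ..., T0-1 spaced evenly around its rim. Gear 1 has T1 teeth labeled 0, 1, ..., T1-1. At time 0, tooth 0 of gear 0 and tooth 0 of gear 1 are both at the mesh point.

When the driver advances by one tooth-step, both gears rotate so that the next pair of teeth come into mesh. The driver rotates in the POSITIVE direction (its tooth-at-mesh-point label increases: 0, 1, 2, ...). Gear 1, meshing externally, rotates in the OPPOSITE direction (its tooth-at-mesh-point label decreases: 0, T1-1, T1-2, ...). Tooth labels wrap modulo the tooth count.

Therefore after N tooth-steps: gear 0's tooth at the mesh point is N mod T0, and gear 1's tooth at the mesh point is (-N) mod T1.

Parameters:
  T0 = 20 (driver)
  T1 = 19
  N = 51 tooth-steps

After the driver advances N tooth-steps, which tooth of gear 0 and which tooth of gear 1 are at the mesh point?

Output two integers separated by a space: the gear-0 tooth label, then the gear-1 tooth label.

Gear 0 (driver, T0=20): tooth at mesh = N mod T0
  51 = 2 * 20 + 11, so 51 mod 20 = 11
  gear 0 tooth = 11
Gear 1 (driven, T1=19): tooth at mesh = (-N) mod T1
  51 = 2 * 19 + 13, so 51 mod 19 = 13
  (-51) mod 19 = (-13) mod 19 = 19 - 13 = 6
Mesh after 51 steps: gear-0 tooth 11 meets gear-1 tooth 6

Answer: 11 6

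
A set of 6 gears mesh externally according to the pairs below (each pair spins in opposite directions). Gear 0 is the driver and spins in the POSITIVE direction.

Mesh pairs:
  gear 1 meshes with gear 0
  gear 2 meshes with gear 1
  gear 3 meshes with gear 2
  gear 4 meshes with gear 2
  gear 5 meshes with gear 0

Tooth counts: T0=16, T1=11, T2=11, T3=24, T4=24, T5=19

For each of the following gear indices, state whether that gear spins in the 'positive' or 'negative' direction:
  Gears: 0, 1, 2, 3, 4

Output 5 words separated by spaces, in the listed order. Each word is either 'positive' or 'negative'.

Answer: positive negative positive negative negative

Derivation:
Gear 0 (driver): positive (depth 0)
  gear 1: meshes with gear 0 -> depth 1 -> negative (opposite of gear 0)
  gear 2: meshes with gear 1 -> depth 2 -> positive (opposite of gear 1)
  gear 3: meshes with gear 2 -> depth 3 -> negative (opposite of gear 2)
  gear 4: meshes with gear 2 -> depth 3 -> negative (opposite of gear 2)
  gear 5: meshes with gear 0 -> depth 1 -> negative (opposite of gear 0)
Queried indices 0, 1, 2, 3, 4 -> positive, negative, positive, negative, negative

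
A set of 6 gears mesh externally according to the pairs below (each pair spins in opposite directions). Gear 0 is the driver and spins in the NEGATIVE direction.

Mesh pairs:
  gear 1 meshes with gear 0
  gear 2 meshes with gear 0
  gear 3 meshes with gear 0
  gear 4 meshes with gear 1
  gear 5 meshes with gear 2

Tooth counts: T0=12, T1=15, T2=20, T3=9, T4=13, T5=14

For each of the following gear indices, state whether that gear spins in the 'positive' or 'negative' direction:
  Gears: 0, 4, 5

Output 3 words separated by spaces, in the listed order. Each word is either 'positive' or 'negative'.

Gear 0 (driver): negative (depth 0)
  gear 1: meshes with gear 0 -> depth 1 -> positive (opposite of gear 0)
  gear 2: meshes with gear 0 -> depth 1 -> positive (opposite of gear 0)
  gear 3: meshes with gear 0 -> depth 1 -> positive (opposite of gear 0)
  gear 4: meshes with gear 1 -> depth 2 -> negative (opposite of gear 1)
  gear 5: meshes with gear 2 -> depth 2 -> negative (opposite of gear 2)
Queried indices 0, 4, 5 -> negative, negative, negative

Answer: negative negative negative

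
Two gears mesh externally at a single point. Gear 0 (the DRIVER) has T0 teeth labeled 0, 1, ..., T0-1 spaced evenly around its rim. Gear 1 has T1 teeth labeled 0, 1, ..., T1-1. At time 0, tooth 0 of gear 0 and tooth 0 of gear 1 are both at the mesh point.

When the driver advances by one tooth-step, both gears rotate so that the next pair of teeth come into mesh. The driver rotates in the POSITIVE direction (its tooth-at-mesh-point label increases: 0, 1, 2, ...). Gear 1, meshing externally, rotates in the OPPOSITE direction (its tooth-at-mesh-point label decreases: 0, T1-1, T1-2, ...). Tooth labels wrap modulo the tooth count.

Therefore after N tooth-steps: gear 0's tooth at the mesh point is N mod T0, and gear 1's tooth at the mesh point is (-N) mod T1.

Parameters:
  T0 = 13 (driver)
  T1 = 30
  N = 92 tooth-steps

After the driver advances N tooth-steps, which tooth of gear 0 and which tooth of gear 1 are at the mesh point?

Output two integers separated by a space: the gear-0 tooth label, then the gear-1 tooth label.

Answer: 1 28

Derivation:
Gear 0 (driver, T0=13): tooth at mesh = N mod T0
  92 = 7 * 13 + 1, so 92 mod 13 = 1
  gear 0 tooth = 1
Gear 1 (driven, T1=30): tooth at mesh = (-N) mod T1
  92 = 3 * 30 + 2, so 92 mod 30 = 2
  (-92) mod 30 = (-2) mod 30 = 30 - 2 = 28
Mesh after 92 steps: gear-0 tooth 1 meets gear-1 tooth 28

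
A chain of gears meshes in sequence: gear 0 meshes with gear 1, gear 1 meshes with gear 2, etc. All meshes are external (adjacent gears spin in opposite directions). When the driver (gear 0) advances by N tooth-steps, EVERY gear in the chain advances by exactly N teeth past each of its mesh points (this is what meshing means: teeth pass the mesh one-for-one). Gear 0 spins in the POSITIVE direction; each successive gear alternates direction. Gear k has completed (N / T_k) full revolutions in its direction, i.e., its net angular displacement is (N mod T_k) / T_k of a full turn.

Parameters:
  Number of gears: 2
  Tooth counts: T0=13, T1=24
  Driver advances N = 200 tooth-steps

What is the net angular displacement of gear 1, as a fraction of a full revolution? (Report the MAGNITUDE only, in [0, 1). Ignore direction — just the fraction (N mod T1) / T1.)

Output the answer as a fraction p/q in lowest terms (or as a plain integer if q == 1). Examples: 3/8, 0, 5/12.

Answer: 1/3

Derivation:
Chain of 2 gears, tooth counts: [13, 24]
  gear 0: T0=13, direction=positive, advance = 200 mod 13 = 5 teeth = 5/13 turn
  gear 1: T1=24, direction=negative, advance = 200 mod 24 = 8 teeth = 8/24 turn
Gear 1: 200 mod 24 = 8
Fraction = 8 / 24 = 1/3 (gcd(8,24)=8) = 1/3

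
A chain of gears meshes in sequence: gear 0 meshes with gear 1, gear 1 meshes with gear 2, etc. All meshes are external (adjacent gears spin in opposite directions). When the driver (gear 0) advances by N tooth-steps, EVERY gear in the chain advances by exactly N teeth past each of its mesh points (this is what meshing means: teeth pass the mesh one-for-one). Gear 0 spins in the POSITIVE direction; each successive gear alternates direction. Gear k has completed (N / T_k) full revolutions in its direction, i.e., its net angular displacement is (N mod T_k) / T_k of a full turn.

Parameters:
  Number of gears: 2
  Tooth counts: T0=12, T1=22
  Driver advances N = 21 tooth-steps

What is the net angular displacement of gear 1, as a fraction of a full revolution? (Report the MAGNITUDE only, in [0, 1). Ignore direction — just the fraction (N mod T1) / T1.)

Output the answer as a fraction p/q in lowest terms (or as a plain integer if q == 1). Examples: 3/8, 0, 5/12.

Answer: 21/22

Derivation:
Chain of 2 gears, tooth counts: [12, 22]
  gear 0: T0=12, direction=positive, advance = 21 mod 12 = 9 teeth = 9/12 turn
  gear 1: T1=22, direction=negative, advance = 21 mod 22 = 21 teeth = 21/22 turn
Gear 1: 21 mod 22 = 21
Fraction = 21 / 22 = 21/22 (gcd(21,22)=1) = 21/22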